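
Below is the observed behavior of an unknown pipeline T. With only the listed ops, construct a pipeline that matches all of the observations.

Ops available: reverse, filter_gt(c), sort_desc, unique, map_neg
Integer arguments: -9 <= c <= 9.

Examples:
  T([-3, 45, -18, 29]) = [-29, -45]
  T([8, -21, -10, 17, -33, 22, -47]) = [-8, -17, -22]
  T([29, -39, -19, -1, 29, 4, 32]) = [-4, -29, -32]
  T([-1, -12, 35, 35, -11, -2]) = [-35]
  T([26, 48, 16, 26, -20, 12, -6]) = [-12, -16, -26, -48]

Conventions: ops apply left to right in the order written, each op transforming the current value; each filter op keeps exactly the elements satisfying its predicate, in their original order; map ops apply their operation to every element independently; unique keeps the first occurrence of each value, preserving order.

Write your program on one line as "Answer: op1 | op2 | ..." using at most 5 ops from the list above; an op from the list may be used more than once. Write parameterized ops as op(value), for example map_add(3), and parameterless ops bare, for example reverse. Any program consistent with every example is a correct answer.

filter_gt(-1) | map_neg | sort_desc | unique

Check, running the answer program on each example:
  [-3, 45, -18, 29] -> [45, 29] -> [-45, -29] -> [-29, -45] -> [-29, -45]
  [8, -21, -10, 17, -33, 22, -47] -> [8, 17, 22] -> [-8, -17, -22] -> [-8, -17, -22] -> [-8, -17, -22]
  [29, -39, -19, -1, 29, 4, 32] -> [29, 29, 4, 32] -> [-29, -29, -4, -32] -> [-4, -29, -29, -32] -> [-4, -29, -32]
  [-1, -12, 35, 35, -11, -2] -> [35, 35] -> [-35, -35] -> [-35, -35] -> [-35]
  [26, 48, 16, 26, -20, 12, -6] -> [26, 48, 16, 26, 12] -> [-26, -48, -16, -26, -12] -> [-12, -16, -26, -26, -48] -> [-12, -16, -26, -48]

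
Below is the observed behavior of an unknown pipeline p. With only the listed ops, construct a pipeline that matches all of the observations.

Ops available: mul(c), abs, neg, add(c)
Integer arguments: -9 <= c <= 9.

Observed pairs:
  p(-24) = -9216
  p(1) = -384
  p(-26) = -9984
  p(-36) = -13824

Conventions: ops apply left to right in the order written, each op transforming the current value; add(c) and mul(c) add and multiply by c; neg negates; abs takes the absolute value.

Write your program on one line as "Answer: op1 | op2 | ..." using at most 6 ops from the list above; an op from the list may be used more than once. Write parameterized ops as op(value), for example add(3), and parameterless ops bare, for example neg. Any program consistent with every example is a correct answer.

mul(-6) | mul(-8) | abs | neg | mul(8)

Check, running the answer program on each example:
  -24 -> 144 -> -1152 -> 1152 -> -1152 -> -9216
  1 -> -6 -> 48 -> 48 -> -48 -> -384
  -26 -> 156 -> -1248 -> 1248 -> -1248 -> -9984
  -36 -> 216 -> -1728 -> 1728 -> -1728 -> -13824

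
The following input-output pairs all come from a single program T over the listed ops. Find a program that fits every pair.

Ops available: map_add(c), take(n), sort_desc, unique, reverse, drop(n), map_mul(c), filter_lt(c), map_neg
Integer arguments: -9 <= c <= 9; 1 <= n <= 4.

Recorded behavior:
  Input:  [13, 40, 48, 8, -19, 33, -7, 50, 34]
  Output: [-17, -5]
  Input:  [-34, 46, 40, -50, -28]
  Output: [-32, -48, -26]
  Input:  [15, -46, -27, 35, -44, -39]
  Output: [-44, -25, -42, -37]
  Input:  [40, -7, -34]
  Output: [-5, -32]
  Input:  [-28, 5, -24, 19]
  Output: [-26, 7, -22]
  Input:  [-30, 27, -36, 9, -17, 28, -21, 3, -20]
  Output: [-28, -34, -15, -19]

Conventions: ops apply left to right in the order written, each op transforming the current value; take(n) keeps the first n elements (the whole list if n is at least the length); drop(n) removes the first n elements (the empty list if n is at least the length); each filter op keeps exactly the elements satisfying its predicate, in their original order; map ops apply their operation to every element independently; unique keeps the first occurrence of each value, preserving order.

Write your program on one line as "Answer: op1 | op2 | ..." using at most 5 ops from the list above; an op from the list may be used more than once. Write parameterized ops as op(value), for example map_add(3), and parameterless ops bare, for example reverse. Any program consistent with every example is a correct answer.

map_add(3) | map_add(-1) | filter_lt(8) | take(4)

Check, running the answer program on each example:
  [13, 40, 48, 8, -19, 33, -7, 50, 34] -> [16, 43, 51, 11, -16, 36, -4, 53, 37] -> [15, 42, 50, 10, -17, 35, -5, 52, 36] -> [-17, -5] -> [-17, -5]
  [-34, 46, 40, -50, -28] -> [-31, 49, 43, -47, -25] -> [-32, 48, 42, -48, -26] -> [-32, -48, -26] -> [-32, -48, -26]
  [15, -46, -27, 35, -44, -39] -> [18, -43, -24, 38, -41, -36] -> [17, -44, -25, 37, -42, -37] -> [-44, -25, -42, -37] -> [-44, -25, -42, -37]
  [40, -7, -34] -> [43, -4, -31] -> [42, -5, -32] -> [-5, -32] -> [-5, -32]
  [-28, 5, -24, 19] -> [-25, 8, -21, 22] -> [-26, 7, -22, 21] -> [-26, 7, -22] -> [-26, 7, -22]
  [-30, 27, -36, 9, -17, 28, -21, 3, -20] -> [-27, 30, -33, 12, -14, 31, -18, 6, -17] -> [-28, 29, -34, 11, -15, 30, -19, 5, -18] -> [-28, -34, -15, -19, 5, -18] -> [-28, -34, -15, -19]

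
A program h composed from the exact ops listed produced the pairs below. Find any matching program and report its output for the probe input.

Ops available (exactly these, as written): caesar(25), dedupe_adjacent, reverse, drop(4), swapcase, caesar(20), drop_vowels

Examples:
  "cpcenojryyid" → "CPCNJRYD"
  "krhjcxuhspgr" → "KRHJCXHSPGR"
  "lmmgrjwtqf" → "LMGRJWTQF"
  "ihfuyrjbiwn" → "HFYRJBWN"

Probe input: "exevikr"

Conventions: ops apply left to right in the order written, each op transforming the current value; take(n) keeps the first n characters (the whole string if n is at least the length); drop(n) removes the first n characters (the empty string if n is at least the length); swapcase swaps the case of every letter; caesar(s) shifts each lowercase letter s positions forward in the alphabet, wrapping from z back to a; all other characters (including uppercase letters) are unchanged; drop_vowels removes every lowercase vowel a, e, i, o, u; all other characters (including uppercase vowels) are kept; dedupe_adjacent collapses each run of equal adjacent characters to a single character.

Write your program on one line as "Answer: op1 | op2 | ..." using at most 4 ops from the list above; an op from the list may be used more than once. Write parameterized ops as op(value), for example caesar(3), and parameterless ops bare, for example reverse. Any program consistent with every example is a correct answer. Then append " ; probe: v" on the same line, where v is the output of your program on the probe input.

drop_vowels | dedupe_adjacent | swapcase ; probe: "XVKR"

Check, running the answer program on each example:
  "cpcenojryyid" -> "cpcnjryyd" -> "cpcnjryd" -> "CPCNJRYD"
  "krhjcxuhspgr" -> "krhjcxhspgr" -> "krhjcxhspgr" -> "KRHJCXHSPGR"
  "lmmgrjwtqf" -> "lmmgrjwtqf" -> "lmgrjwtqf" -> "LMGRJWTQF"
  "ihfuyrjbiwn" -> "hfyrjbwn" -> "hfyrjbwn" -> "HFYRJBWN"
  probe: "exevikr" -> "xvkr" -> "xvkr" -> "XVKR"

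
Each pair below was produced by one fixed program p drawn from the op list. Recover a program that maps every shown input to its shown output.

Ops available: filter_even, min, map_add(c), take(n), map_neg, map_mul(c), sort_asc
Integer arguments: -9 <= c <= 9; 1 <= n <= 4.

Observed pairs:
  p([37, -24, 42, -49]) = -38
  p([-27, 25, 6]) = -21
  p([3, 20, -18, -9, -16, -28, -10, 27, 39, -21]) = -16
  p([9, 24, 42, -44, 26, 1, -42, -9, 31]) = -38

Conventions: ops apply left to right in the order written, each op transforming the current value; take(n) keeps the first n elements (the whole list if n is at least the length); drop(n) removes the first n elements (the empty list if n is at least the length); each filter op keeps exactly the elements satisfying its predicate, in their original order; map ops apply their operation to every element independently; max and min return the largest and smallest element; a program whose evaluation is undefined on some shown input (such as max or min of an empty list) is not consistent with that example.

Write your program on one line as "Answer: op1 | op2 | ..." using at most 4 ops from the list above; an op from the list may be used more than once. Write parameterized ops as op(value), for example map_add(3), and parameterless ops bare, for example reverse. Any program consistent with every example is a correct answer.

map_add(-4) | map_neg | take(4) | min

Check, running the answer program on each example:
  [37, -24, 42, -49] -> [33, -28, 38, -53] -> [-33, 28, -38, 53] -> [-33, 28, -38, 53] -> -38
  [-27, 25, 6] -> [-31, 21, 2] -> [31, -21, -2] -> [31, -21, -2] -> -21
  [3, 20, -18, -9, -16, -28, -10, 27, 39, -21] -> [-1, 16, -22, -13, -20, -32, -14, 23, 35, -25] -> [1, -16, 22, 13, 20, 32, 14, -23, -35, 25] -> [1, -16, 22, 13] -> -16
  [9, 24, 42, -44, 26, 1, -42, -9, 31] -> [5, 20, 38, -48, 22, -3, -46, -13, 27] -> [-5, -20, -38, 48, -22, 3, 46, 13, -27] -> [-5, -20, -38, 48] -> -38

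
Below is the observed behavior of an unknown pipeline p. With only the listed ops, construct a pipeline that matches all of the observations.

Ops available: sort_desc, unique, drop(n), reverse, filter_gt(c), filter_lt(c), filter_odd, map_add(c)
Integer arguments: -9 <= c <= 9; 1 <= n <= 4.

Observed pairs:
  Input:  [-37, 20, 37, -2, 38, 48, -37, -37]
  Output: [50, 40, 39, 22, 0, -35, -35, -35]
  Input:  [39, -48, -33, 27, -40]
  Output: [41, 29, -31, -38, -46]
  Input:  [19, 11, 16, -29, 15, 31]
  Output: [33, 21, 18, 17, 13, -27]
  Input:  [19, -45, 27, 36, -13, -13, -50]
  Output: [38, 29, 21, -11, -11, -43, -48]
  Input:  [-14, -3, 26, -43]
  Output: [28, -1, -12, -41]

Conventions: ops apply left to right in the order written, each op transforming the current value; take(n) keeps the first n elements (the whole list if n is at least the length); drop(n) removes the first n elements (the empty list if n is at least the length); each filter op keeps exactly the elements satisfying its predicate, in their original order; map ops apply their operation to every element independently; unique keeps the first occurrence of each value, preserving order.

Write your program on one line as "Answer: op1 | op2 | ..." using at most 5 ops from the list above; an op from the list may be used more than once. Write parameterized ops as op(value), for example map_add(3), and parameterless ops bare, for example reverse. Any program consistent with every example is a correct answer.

reverse | map_add(6) | reverse | sort_desc | map_add(-4)

Check, running the answer program on each example:
  [-37, 20, 37, -2, 38, 48, -37, -37] -> [-37, -37, 48, 38, -2, 37, 20, -37] -> [-31, -31, 54, 44, 4, 43, 26, -31] -> [-31, 26, 43, 4, 44, 54, -31, -31] -> [54, 44, 43, 26, 4, -31, -31, -31] -> [50, 40, 39, 22, 0, -35, -35, -35]
  [39, -48, -33, 27, -40] -> [-40, 27, -33, -48, 39] -> [-34, 33, -27, -42, 45] -> [45, -42, -27, 33, -34] -> [45, 33, -27, -34, -42] -> [41, 29, -31, -38, -46]
  [19, 11, 16, -29, 15, 31] -> [31, 15, -29, 16, 11, 19] -> [37, 21, -23, 22, 17, 25] -> [25, 17, 22, -23, 21, 37] -> [37, 25, 22, 21, 17, -23] -> [33, 21, 18, 17, 13, -27]
  [19, -45, 27, 36, -13, -13, -50] -> [-50, -13, -13, 36, 27, -45, 19] -> [-44, -7, -7, 42, 33, -39, 25] -> [25, -39, 33, 42, -7, -7, -44] -> [42, 33, 25, -7, -7, -39, -44] -> [38, 29, 21, -11, -11, -43, -48]
  [-14, -3, 26, -43] -> [-43, 26, -3, -14] -> [-37, 32, 3, -8] -> [-8, 3, 32, -37] -> [32, 3, -8, -37] -> [28, -1, -12, -41]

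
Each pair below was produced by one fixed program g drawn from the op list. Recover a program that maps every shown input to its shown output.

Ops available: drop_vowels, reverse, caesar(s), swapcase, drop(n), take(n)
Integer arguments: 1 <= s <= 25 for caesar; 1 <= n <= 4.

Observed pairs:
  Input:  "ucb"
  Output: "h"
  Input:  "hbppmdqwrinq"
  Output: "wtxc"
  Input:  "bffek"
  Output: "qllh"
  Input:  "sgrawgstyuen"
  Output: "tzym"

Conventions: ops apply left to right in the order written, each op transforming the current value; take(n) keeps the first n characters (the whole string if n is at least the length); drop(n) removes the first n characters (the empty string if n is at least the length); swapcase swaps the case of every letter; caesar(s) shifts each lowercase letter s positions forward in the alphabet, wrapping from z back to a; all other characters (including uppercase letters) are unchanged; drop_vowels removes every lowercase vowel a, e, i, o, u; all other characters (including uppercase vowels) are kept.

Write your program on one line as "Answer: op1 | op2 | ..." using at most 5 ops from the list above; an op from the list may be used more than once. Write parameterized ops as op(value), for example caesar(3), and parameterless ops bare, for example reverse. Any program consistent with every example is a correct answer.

drop_vowels | caesar(6) | reverse | drop_vowels | take(4)

Check, running the answer program on each example:
  "ucb" -> "cb" -> "ih" -> "hi" -> "h" -> "h"
  "hbppmdqwrinq" -> "hbppmdqwrnq" -> "nhvvsjwcxtw" -> "wtxcwjsvvhn" -> "wtxcwjsvvhn" -> "wtxc"
  "bffek" -> "bffk" -> "hllq" -> "qllh" -> "qllh" -> "qllh"
  "sgrawgstyuen" -> "sgrwgstyn" -> "ymxcmyzet" -> "tezymcxmy" -> "tzymcxmy" -> "tzym"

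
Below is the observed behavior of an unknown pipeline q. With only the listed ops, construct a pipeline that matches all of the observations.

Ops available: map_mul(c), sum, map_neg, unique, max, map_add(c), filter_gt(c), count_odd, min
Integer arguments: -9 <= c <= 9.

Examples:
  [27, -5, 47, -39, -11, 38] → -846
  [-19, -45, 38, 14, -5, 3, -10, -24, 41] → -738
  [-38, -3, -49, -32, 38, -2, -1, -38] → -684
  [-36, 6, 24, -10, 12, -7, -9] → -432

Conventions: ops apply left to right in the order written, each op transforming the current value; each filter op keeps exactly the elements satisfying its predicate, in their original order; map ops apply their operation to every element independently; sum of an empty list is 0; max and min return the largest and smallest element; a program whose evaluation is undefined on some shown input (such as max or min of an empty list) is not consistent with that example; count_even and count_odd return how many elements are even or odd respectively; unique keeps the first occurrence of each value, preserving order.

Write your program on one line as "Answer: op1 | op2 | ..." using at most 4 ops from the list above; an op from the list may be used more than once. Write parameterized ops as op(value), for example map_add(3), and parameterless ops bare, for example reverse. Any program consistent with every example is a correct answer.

map_mul(-9) | map_neg | map_mul(-2) | min

Check, running the answer program on each example:
  [27, -5, 47, -39, -11, 38] -> [-243, 45, -423, 351, 99, -342] -> [243, -45, 423, -351, -99, 342] -> [-486, 90, -846, 702, 198, -684] -> -846
  [-19, -45, 38, 14, -5, 3, -10, -24, 41] -> [171, 405, -342, -126, 45, -27, 90, 216, -369] -> [-171, -405, 342, 126, -45, 27, -90, -216, 369] -> [342, 810, -684, -252, 90, -54, 180, 432, -738] -> -738
  [-38, -3, -49, -32, 38, -2, -1, -38] -> [342, 27, 441, 288, -342, 18, 9, 342] -> [-342, -27, -441, -288, 342, -18, -9, -342] -> [684, 54, 882, 576, -684, 36, 18, 684] -> -684
  [-36, 6, 24, -10, 12, -7, -9] -> [324, -54, -216, 90, -108, 63, 81] -> [-324, 54, 216, -90, 108, -63, -81] -> [648, -108, -432, 180, -216, 126, 162] -> -432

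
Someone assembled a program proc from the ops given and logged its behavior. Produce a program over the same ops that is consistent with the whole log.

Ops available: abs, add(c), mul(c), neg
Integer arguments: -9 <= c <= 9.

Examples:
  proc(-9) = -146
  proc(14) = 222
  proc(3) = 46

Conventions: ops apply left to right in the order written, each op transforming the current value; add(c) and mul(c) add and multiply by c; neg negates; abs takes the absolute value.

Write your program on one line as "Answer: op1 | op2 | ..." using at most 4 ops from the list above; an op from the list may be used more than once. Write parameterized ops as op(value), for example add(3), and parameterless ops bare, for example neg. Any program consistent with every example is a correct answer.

neg | mul(8) | add(1) | mul(-2)

Check, running the answer program on each example:
  -9 -> 9 -> 72 -> 73 -> -146
  14 -> -14 -> -112 -> -111 -> 222
  3 -> -3 -> -24 -> -23 -> 46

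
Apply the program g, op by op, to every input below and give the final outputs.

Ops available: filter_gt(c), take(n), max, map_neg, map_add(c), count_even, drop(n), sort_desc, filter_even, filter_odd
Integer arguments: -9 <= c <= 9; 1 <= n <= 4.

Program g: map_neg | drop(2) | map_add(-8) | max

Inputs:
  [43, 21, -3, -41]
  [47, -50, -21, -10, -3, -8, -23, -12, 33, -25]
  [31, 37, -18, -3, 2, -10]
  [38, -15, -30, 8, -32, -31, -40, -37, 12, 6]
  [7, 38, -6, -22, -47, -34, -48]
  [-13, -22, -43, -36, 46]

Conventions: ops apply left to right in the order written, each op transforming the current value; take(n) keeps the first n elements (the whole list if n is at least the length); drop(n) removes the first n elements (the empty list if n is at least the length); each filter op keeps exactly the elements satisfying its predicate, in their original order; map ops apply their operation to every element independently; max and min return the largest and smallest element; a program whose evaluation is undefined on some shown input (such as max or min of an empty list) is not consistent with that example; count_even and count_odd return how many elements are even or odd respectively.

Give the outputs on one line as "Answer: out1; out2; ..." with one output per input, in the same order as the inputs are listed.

Execution, op by op:
  [43, 21, -3, -41] -> [-43, -21, 3, 41] -> [3, 41] -> [-5, 33] -> 33
  [47, -50, -21, -10, -3, -8, -23, -12, 33, -25] -> [-47, 50, 21, 10, 3, 8, 23, 12, -33, 25] -> [21, 10, 3, 8, 23, 12, -33, 25] -> [13, 2, -5, 0, 15, 4, -41, 17] -> 17
  [31, 37, -18, -3, 2, -10] -> [-31, -37, 18, 3, -2, 10] -> [18, 3, -2, 10] -> [10, -5, -10, 2] -> 10
  [38, -15, -30, 8, -32, -31, -40, -37, 12, 6] -> [-38, 15, 30, -8, 32, 31, 40, 37, -12, -6] -> [30, -8, 32, 31, 40, 37, -12, -6] -> [22, -16, 24, 23, 32, 29, -20, -14] -> 32
  [7, 38, -6, -22, -47, -34, -48] -> [-7, -38, 6, 22, 47, 34, 48] -> [6, 22, 47, 34, 48] -> [-2, 14, 39, 26, 40] -> 40
  [-13, -22, -43, -36, 46] -> [13, 22, 43, 36, -46] -> [43, 36, -46] -> [35, 28, -54] -> 35

33; 17; 10; 32; 40; 35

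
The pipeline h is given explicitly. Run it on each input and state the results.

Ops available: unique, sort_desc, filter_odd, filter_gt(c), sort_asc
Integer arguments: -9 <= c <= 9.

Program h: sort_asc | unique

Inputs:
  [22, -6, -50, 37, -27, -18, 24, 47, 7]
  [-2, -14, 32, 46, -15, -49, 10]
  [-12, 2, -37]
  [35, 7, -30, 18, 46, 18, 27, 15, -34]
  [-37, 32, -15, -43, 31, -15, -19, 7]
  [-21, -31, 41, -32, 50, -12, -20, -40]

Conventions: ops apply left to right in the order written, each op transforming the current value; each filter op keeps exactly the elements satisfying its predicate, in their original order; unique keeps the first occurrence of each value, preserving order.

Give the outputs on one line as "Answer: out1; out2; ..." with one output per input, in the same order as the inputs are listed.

Execution, op by op:
  [22, -6, -50, 37, -27, -18, 24, 47, 7] -> [-50, -27, -18, -6, 7, 22, 24, 37, 47] -> [-50, -27, -18, -6, 7, 22, 24, 37, 47]
  [-2, -14, 32, 46, -15, -49, 10] -> [-49, -15, -14, -2, 10, 32, 46] -> [-49, -15, -14, -2, 10, 32, 46]
  [-12, 2, -37] -> [-37, -12, 2] -> [-37, -12, 2]
  [35, 7, -30, 18, 46, 18, 27, 15, -34] -> [-34, -30, 7, 15, 18, 18, 27, 35, 46] -> [-34, -30, 7, 15, 18, 27, 35, 46]
  [-37, 32, -15, -43, 31, -15, -19, 7] -> [-43, -37, -19, -15, -15, 7, 31, 32] -> [-43, -37, -19, -15, 7, 31, 32]
  [-21, -31, 41, -32, 50, -12, -20, -40] -> [-40, -32, -31, -21, -20, -12, 41, 50] -> [-40, -32, -31, -21, -20, -12, 41, 50]

[-50, -27, -18, -6, 7, 22, 24, 37, 47]; [-49, -15, -14, -2, 10, 32, 46]; [-37, -12, 2]; [-34, -30, 7, 15, 18, 27, 35, 46]; [-43, -37, -19, -15, 7, 31, 32]; [-40, -32, -31, -21, -20, -12, 41, 50]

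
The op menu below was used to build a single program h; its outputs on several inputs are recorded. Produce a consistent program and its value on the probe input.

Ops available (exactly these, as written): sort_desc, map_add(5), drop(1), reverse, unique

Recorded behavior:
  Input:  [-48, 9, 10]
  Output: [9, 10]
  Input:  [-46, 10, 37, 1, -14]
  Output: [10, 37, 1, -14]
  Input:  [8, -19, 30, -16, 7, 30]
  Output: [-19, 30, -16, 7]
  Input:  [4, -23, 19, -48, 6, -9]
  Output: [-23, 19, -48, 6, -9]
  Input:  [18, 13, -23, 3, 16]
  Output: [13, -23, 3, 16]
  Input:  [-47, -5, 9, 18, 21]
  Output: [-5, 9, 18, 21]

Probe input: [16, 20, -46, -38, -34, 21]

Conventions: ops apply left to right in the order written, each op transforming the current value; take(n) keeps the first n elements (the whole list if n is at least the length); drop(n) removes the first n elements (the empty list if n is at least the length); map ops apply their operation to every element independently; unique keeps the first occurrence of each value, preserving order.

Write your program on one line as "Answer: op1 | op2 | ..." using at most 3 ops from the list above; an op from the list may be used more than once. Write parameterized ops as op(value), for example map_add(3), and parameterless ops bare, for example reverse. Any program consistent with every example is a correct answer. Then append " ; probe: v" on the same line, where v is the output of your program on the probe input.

drop(1) | unique ; probe: [20, -46, -38, -34, 21]

Check, running the answer program on each example:
  [-48, 9, 10] -> [9, 10] -> [9, 10]
  [-46, 10, 37, 1, -14] -> [10, 37, 1, -14] -> [10, 37, 1, -14]
  [8, -19, 30, -16, 7, 30] -> [-19, 30, -16, 7, 30] -> [-19, 30, -16, 7]
  [4, -23, 19, -48, 6, -9] -> [-23, 19, -48, 6, -9] -> [-23, 19, -48, 6, -9]
  [18, 13, -23, 3, 16] -> [13, -23, 3, 16] -> [13, -23, 3, 16]
  [-47, -5, 9, 18, 21] -> [-5, 9, 18, 21] -> [-5, 9, 18, 21]
  probe: [16, 20, -46, -38, -34, 21] -> [20, -46, -38, -34, 21] -> [20, -46, -38, -34, 21]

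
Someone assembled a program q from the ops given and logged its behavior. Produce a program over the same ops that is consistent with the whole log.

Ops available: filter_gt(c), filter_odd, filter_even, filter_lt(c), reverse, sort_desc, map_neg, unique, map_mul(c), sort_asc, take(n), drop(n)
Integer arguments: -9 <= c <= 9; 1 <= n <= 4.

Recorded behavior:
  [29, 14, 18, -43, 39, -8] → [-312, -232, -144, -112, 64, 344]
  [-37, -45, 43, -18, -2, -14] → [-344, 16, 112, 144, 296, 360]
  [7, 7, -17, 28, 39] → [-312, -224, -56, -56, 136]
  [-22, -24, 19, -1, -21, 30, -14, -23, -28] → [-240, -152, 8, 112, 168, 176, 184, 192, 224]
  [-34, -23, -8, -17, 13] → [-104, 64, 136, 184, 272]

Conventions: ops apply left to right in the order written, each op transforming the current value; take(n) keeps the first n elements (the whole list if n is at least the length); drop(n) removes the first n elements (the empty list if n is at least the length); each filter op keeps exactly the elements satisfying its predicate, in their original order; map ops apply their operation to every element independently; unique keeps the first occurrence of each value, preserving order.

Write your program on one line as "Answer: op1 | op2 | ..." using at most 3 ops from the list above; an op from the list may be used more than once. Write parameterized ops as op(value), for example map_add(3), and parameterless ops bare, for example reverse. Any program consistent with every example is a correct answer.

map_mul(-8) | sort_desc | reverse

Check, running the answer program on each example:
  [29, 14, 18, -43, 39, -8] -> [-232, -112, -144, 344, -312, 64] -> [344, 64, -112, -144, -232, -312] -> [-312, -232, -144, -112, 64, 344]
  [-37, -45, 43, -18, -2, -14] -> [296, 360, -344, 144, 16, 112] -> [360, 296, 144, 112, 16, -344] -> [-344, 16, 112, 144, 296, 360]
  [7, 7, -17, 28, 39] -> [-56, -56, 136, -224, -312] -> [136, -56, -56, -224, -312] -> [-312, -224, -56, -56, 136]
  [-22, -24, 19, -1, -21, 30, -14, -23, -28] -> [176, 192, -152, 8, 168, -240, 112, 184, 224] -> [224, 192, 184, 176, 168, 112, 8, -152, -240] -> [-240, -152, 8, 112, 168, 176, 184, 192, 224]
  [-34, -23, -8, -17, 13] -> [272, 184, 64, 136, -104] -> [272, 184, 136, 64, -104] -> [-104, 64, 136, 184, 272]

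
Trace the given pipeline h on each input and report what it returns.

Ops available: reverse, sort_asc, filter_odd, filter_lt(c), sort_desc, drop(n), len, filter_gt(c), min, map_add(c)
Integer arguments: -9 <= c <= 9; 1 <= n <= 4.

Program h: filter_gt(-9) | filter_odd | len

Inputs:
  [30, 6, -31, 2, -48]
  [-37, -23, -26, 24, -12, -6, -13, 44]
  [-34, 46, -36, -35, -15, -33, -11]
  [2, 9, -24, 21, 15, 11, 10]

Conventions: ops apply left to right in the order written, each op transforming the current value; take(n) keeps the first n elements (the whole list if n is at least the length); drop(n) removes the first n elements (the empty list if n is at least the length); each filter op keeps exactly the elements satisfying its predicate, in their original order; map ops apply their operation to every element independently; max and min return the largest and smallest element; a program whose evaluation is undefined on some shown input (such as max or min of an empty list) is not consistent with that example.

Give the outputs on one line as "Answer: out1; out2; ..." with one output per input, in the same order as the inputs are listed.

Execution, op by op:
  [30, 6, -31, 2, -48] -> [30, 6, 2] -> [] -> 0
  [-37, -23, -26, 24, -12, -6, -13, 44] -> [24, -6, 44] -> [] -> 0
  [-34, 46, -36, -35, -15, -33, -11] -> [46] -> [] -> 0
  [2, 9, -24, 21, 15, 11, 10] -> [2, 9, 21, 15, 11, 10] -> [9, 21, 15, 11] -> 4

0; 0; 0; 4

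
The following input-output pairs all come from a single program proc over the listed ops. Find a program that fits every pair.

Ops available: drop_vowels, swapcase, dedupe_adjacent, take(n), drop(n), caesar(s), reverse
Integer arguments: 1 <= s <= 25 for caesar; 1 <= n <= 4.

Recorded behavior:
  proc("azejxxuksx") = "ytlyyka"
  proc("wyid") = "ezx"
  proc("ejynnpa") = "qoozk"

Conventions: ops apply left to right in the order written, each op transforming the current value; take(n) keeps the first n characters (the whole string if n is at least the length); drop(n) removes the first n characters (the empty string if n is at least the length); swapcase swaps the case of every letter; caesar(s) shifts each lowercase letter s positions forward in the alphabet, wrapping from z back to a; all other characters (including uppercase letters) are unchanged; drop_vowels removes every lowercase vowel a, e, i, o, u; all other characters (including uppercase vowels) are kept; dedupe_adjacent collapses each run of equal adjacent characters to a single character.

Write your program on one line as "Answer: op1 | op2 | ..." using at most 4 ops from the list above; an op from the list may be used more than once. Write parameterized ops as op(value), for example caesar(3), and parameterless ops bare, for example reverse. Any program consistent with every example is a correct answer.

drop_vowels | caesar(1) | reverse

Check, running the answer program on each example:
  "azejxxuksx" -> "zjxxksx" -> "akyylty" -> "ytlyyka"
  "wyid" -> "wyd" -> "xze" -> "ezx"
  "ejynnpa" -> "jynnp" -> "kzooq" -> "qoozk"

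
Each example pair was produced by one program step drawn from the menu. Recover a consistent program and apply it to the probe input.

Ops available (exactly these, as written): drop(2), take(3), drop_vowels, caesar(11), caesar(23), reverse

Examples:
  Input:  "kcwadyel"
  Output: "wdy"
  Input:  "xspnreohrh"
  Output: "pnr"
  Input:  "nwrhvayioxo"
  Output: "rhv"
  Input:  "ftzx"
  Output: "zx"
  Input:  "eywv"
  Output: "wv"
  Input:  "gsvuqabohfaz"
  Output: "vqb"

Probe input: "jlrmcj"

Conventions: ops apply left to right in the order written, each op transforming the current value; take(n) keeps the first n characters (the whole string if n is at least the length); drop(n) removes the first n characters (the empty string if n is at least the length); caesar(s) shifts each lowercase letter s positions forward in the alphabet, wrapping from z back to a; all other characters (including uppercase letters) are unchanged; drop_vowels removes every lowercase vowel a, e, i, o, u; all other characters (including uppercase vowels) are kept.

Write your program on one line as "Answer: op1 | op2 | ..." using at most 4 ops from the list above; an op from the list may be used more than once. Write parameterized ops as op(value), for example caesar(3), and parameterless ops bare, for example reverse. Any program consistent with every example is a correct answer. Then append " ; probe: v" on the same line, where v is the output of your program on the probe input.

drop(2) | drop_vowels | take(3) ; probe: "rmc"

Check, running the answer program on each example:
  "kcwadyel" -> "wadyel" -> "wdyl" -> "wdy"
  "xspnreohrh" -> "pnreohrh" -> "pnrhrh" -> "pnr"
  "nwrhvayioxo" -> "rhvayioxo" -> "rhvyx" -> "rhv"
  "ftzx" -> "zx" -> "zx" -> "zx"
  "eywv" -> "wv" -> "wv" -> "wv"
  "gsvuqabohfaz" -> "vuqabohfaz" -> "vqbhfz" -> "vqb"
  probe: "jlrmcj" -> "rmcj" -> "rmcj" -> "rmc"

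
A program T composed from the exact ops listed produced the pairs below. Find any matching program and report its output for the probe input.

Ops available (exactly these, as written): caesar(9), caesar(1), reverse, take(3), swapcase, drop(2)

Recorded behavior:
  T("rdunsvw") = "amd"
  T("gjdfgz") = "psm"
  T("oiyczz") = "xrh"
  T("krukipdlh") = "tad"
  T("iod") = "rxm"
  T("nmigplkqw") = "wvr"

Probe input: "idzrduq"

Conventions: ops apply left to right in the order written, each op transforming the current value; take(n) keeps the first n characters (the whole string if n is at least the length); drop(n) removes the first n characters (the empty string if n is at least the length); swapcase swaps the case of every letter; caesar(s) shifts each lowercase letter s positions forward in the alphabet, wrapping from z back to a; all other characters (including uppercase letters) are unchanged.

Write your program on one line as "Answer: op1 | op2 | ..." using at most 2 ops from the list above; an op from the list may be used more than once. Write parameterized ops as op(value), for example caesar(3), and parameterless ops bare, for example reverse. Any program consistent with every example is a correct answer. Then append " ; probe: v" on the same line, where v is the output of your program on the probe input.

take(3) | caesar(9) ; probe: "rmi"

Check, running the answer program on each example:
  "rdunsvw" -> "rdu" -> "amd"
  "gjdfgz" -> "gjd" -> "psm"
  "oiyczz" -> "oiy" -> "xrh"
  "krukipdlh" -> "kru" -> "tad"
  "iod" -> "iod" -> "rxm"
  "nmigplkqw" -> "nmi" -> "wvr"
  probe: "idzrduq" -> "idz" -> "rmi"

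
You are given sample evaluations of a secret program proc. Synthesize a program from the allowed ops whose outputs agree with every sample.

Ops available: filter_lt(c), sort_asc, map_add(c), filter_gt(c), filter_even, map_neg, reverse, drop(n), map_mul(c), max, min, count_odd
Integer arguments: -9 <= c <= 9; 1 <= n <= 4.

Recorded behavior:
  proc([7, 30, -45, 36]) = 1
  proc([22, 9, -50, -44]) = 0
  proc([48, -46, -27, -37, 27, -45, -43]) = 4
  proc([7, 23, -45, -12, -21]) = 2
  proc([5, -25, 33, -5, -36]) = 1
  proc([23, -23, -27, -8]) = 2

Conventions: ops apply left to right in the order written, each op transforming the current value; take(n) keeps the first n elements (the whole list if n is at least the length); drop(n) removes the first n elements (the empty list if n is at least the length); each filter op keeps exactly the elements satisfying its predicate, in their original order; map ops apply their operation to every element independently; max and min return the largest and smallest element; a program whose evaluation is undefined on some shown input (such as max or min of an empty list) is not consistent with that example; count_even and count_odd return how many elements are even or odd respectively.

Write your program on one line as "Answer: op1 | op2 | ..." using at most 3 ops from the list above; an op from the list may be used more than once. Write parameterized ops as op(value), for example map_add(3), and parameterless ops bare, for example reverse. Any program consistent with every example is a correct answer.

filter_lt(-8) | reverse | count_odd

Check, running the answer program on each example:
  [7, 30, -45, 36] -> [-45] -> [-45] -> 1
  [22, 9, -50, -44] -> [-50, -44] -> [-44, -50] -> 0
  [48, -46, -27, -37, 27, -45, -43] -> [-46, -27, -37, -45, -43] -> [-43, -45, -37, -27, -46] -> 4
  [7, 23, -45, -12, -21] -> [-45, -12, -21] -> [-21, -12, -45] -> 2
  [5, -25, 33, -5, -36] -> [-25, -36] -> [-36, -25] -> 1
  [23, -23, -27, -8] -> [-23, -27] -> [-27, -23] -> 2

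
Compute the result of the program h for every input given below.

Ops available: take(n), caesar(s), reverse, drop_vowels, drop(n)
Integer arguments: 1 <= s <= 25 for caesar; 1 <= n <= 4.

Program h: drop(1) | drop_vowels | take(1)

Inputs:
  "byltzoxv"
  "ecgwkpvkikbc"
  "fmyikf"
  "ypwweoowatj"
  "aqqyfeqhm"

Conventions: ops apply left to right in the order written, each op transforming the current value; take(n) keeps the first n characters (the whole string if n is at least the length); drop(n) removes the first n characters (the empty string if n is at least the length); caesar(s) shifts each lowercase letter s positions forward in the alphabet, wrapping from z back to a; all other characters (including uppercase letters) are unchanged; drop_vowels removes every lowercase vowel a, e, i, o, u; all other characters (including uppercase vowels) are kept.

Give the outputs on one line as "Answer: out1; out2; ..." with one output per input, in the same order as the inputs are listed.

Execution, op by op:
  "byltzoxv" -> "yltzoxv" -> "yltzxv" -> "y"
  "ecgwkpvkikbc" -> "cgwkpvkikbc" -> "cgwkpvkkbc" -> "c"
  "fmyikf" -> "myikf" -> "mykf" -> "m"
  "ypwweoowatj" -> "pwweoowatj" -> "pwwwtj" -> "p"
  "aqqyfeqhm" -> "qqyfeqhm" -> "qqyfqhm" -> "q"

"y"; "c"; "m"; "p"; "q"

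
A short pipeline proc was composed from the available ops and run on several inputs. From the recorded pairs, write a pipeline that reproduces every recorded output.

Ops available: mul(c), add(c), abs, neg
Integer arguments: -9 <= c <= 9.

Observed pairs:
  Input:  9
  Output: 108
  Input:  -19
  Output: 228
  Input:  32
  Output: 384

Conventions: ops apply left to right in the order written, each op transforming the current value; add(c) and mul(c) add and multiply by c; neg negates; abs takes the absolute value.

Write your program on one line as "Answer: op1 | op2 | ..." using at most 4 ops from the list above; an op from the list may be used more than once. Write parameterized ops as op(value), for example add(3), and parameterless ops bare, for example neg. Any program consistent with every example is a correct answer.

mul(-4) | abs | mul(3)

Check, running the answer program on each example:
  9 -> -36 -> 36 -> 108
  -19 -> 76 -> 76 -> 228
  32 -> -128 -> 128 -> 384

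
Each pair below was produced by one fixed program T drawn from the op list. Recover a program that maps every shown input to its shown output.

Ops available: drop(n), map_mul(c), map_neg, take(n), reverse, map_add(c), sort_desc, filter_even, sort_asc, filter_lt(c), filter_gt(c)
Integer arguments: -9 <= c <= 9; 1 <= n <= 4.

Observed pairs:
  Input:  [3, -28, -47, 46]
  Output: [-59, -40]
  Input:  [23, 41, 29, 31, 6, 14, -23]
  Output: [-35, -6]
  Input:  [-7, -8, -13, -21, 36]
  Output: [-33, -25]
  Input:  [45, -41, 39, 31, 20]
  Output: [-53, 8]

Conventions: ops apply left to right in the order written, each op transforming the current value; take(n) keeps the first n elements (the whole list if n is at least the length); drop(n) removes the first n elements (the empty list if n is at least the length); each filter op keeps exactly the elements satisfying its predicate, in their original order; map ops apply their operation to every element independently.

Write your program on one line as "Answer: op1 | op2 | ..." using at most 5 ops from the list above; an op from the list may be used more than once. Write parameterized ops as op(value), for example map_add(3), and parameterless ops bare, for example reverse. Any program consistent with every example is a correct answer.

map_add(-3) | map_add(-9) | sort_asc | take(2)

Check, running the answer program on each example:
  [3, -28, -47, 46] -> [0, -31, -50, 43] -> [-9, -40, -59, 34] -> [-59, -40, -9, 34] -> [-59, -40]
  [23, 41, 29, 31, 6, 14, -23] -> [20, 38, 26, 28, 3, 11, -26] -> [11, 29, 17, 19, -6, 2, -35] -> [-35, -6, 2, 11, 17, 19, 29] -> [-35, -6]
  [-7, -8, -13, -21, 36] -> [-10, -11, -16, -24, 33] -> [-19, -20, -25, -33, 24] -> [-33, -25, -20, -19, 24] -> [-33, -25]
  [45, -41, 39, 31, 20] -> [42, -44, 36, 28, 17] -> [33, -53, 27, 19, 8] -> [-53, 8, 19, 27, 33] -> [-53, 8]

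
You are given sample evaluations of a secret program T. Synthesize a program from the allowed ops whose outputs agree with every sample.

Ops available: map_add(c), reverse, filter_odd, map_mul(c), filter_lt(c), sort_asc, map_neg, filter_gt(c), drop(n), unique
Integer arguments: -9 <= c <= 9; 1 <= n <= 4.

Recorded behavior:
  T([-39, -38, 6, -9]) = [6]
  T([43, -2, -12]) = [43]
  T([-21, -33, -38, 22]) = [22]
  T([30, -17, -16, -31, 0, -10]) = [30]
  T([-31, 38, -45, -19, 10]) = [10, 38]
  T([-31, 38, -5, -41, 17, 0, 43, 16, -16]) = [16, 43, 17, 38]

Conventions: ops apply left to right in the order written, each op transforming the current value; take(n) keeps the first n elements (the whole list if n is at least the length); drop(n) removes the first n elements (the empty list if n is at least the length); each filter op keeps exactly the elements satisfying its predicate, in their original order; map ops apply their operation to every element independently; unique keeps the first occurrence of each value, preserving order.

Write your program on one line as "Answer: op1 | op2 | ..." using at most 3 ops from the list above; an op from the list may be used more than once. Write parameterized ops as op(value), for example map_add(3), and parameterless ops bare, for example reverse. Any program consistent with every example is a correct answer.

filter_gt(3) | reverse

Check, running the answer program on each example:
  [-39, -38, 6, -9] -> [6] -> [6]
  [43, -2, -12] -> [43] -> [43]
  [-21, -33, -38, 22] -> [22] -> [22]
  [30, -17, -16, -31, 0, -10] -> [30] -> [30]
  [-31, 38, -45, -19, 10] -> [38, 10] -> [10, 38]
  [-31, 38, -5, -41, 17, 0, 43, 16, -16] -> [38, 17, 43, 16] -> [16, 43, 17, 38]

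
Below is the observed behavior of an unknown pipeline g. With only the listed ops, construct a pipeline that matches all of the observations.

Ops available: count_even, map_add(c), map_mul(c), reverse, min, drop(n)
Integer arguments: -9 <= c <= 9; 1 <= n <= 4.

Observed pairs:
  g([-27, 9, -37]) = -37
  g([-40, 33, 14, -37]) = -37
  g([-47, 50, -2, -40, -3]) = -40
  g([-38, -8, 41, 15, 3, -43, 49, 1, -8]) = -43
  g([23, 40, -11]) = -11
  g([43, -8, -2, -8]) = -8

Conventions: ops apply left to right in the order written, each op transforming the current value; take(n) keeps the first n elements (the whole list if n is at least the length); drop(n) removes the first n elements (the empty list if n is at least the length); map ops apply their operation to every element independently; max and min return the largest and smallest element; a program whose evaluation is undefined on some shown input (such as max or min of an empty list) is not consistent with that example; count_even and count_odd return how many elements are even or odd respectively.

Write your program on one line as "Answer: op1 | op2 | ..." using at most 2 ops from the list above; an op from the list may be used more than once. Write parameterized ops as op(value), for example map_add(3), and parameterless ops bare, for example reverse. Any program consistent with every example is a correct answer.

drop(2) | min

Check, running the answer program on each example:
  [-27, 9, -37] -> [-37] -> -37
  [-40, 33, 14, -37] -> [14, -37] -> -37
  [-47, 50, -2, -40, -3] -> [-2, -40, -3] -> -40
  [-38, -8, 41, 15, 3, -43, 49, 1, -8] -> [41, 15, 3, -43, 49, 1, -8] -> -43
  [23, 40, -11] -> [-11] -> -11
  [43, -8, -2, -8] -> [-2, -8] -> -8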